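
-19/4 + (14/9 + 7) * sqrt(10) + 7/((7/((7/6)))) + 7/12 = 24.06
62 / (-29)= -62 / 29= -2.14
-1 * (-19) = 19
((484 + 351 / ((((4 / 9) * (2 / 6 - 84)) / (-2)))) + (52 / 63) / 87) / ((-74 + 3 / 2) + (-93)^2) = 1383677149 / 23597913843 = 0.06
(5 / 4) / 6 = 5 / 24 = 0.21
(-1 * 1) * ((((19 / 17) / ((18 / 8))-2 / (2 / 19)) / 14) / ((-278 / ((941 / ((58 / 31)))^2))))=-2409031639271 / 2003181264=-1202.60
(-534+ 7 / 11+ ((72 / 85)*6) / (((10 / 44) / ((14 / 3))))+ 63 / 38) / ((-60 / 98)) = 3720001061 / 5329500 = 698.00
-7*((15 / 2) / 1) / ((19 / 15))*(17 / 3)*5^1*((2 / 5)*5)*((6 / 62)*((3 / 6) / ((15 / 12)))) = -53550 / 589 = -90.92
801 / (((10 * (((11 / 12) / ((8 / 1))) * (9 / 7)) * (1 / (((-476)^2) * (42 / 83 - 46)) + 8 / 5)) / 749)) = 6387570964447232 / 25096160441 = 254523.83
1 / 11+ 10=111 / 11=10.09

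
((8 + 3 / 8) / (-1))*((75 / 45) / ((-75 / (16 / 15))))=134 / 675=0.20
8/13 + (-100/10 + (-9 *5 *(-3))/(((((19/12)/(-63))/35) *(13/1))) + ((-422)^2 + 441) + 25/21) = 850952572/5187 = 164054.86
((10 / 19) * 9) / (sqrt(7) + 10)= 0.37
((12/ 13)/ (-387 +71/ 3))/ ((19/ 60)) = -0.01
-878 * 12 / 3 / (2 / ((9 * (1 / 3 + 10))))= -163308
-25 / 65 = -5 / 13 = -0.38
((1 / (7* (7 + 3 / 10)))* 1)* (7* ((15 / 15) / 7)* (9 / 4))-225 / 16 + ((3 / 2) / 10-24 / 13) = -8351379 / 531440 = -15.71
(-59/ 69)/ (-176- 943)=59/ 77211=0.00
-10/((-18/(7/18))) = 0.22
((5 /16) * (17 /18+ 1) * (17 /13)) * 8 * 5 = 14875 /468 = 31.78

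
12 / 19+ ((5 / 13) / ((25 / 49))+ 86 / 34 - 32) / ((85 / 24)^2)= -251471508 / 151688875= -1.66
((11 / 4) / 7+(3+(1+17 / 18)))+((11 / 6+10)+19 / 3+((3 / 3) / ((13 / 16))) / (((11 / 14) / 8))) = 1298573 / 36036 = 36.04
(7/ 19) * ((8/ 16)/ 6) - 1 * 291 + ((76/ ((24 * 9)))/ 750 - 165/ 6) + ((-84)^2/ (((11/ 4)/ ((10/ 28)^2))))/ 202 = -67719629951/ 213728625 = -316.85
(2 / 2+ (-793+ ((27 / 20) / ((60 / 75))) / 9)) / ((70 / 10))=-12669 / 112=-113.12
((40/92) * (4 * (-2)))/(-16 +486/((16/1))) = -128/529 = -0.24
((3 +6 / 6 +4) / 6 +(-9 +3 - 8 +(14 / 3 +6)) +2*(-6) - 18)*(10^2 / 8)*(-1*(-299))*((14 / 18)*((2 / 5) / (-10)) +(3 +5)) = -8577712 / 9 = -953079.11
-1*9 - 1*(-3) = -6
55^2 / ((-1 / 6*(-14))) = 9075 / 7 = 1296.43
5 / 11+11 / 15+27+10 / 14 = 33382 / 1155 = 28.90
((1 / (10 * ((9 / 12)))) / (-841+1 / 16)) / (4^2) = -2 / 201825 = -0.00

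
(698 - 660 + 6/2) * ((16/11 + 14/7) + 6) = 4264/11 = 387.64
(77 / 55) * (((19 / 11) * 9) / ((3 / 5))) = 36.27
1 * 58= 58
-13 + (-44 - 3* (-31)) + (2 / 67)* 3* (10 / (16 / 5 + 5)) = 99192 / 2747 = 36.11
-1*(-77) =77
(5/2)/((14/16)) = 20/7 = 2.86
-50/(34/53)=-1325/17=-77.94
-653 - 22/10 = -655.20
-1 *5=-5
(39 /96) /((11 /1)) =0.04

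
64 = 64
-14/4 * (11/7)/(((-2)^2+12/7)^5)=-184877/204800000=-0.00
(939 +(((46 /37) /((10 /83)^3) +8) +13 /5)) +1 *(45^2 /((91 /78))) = 439805907 /129500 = 3396.18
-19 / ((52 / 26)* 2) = -4.75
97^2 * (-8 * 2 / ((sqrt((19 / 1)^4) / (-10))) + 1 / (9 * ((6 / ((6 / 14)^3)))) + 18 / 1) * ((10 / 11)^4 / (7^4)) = 214889751705000 / 4352754995743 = 49.37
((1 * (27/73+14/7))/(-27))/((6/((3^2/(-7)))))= 173/9198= 0.02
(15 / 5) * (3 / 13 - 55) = -2136 / 13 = -164.31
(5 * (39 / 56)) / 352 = 195 / 19712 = 0.01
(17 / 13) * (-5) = -85 / 13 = -6.54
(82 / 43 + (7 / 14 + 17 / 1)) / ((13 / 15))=22.39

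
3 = 3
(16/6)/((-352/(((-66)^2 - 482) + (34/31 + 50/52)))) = -3124103/106392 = -29.36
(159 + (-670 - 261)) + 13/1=-759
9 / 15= 3 / 5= 0.60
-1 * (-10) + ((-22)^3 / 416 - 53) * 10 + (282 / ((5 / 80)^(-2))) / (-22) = -28408233 / 36608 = -776.01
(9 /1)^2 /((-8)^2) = 81 /64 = 1.27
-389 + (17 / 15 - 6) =-5908 / 15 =-393.87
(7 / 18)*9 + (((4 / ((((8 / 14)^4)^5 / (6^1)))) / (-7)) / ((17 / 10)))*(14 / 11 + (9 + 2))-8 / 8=-1796245.66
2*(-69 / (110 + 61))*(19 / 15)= -1.02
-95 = -95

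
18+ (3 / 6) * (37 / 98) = 3565 / 196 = 18.19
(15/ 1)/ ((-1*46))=-15/ 46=-0.33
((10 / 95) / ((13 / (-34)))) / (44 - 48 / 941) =-15997 / 2553733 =-0.01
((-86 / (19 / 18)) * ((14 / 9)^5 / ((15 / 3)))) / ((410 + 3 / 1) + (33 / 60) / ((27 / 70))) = -26430208 / 73802745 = -0.36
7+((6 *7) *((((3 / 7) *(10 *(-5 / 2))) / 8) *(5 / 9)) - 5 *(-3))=-9.25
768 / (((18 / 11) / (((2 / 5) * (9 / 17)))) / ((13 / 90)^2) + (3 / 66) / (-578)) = 1650435072 / 795905831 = 2.07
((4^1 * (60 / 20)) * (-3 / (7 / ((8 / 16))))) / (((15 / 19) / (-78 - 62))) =456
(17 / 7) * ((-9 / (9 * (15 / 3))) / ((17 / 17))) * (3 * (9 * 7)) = -459 / 5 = -91.80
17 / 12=1.42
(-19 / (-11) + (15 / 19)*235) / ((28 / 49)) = 68488 / 209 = 327.69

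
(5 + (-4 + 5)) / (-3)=-2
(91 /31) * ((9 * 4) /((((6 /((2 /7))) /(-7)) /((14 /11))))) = -44.83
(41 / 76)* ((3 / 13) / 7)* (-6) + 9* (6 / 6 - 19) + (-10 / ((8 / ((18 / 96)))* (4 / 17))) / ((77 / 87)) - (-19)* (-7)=-1442314127 / 4868864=-296.23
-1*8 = -8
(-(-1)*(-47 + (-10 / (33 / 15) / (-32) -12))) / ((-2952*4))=1151 / 230912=0.00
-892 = -892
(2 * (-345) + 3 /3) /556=-689 /556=-1.24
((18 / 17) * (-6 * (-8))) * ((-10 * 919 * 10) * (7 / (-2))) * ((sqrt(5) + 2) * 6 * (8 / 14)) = 1905638400 / 17 + 952819200 * sqrt(5) / 17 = 237423935.38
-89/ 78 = -1.14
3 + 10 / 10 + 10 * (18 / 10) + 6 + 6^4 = 1324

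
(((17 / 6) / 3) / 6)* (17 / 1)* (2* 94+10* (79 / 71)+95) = 2011729 / 2556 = 787.06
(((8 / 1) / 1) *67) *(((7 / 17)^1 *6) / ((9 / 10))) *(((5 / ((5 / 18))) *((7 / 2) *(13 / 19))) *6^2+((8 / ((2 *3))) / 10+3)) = 6650840224 / 2907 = 2287870.73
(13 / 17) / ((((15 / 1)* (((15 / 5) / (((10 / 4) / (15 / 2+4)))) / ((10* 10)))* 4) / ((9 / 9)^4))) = 325 / 3519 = 0.09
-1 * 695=-695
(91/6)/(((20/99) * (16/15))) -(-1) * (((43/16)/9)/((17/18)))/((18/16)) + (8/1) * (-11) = -17.34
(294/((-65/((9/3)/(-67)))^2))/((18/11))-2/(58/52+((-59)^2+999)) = -797838247/2209712606725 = -0.00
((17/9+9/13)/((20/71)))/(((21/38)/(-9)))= -203699/1365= -149.23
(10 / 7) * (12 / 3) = 40 / 7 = 5.71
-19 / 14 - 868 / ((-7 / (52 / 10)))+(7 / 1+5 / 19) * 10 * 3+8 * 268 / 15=4007041 / 3990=1004.27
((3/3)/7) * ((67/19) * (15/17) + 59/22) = 5881/7106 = 0.83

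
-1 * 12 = -12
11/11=1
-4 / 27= -0.15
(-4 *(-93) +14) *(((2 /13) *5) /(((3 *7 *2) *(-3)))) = -1930 /819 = -2.36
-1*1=-1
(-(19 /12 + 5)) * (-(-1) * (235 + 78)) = -24727 /12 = -2060.58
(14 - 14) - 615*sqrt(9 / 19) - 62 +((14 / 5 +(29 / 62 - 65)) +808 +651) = 413933 / 310 - 1845*sqrt(19) / 19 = 912.00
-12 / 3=-4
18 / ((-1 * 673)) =-18 / 673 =-0.03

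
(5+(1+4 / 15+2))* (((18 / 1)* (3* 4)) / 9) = 992 / 5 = 198.40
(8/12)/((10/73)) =73/15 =4.87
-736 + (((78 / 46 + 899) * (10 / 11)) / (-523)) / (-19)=-1850141736 / 2514061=-735.92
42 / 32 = 21 / 16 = 1.31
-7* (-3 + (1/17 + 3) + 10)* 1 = -1197/17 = -70.41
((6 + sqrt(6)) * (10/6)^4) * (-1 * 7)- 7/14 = -17527/54- 4375 * sqrt(6)/81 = -456.88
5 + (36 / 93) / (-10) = 769 / 155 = 4.96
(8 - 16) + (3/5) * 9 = -2.60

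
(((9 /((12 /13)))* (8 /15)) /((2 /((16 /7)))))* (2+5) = 208 /5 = 41.60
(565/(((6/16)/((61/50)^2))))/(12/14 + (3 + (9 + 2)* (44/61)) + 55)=179541971/5347500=33.57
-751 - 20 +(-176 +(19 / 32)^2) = -969367 / 1024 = -946.65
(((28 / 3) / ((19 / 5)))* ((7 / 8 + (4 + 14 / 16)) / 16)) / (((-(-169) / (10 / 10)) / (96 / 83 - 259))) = -17227805 / 12792624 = -1.35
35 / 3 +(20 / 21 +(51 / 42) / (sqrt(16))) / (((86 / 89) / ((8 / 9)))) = 208409 / 16254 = 12.82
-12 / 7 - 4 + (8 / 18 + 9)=235 / 63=3.73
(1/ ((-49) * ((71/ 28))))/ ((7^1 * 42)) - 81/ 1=-5917781/ 73059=-81.00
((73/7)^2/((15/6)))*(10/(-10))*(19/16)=-101251/1960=-51.66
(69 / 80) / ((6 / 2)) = 23 / 80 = 0.29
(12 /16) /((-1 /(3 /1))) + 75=291 /4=72.75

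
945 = 945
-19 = -19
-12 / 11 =-1.09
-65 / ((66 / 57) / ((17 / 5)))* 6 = -12597 / 11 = -1145.18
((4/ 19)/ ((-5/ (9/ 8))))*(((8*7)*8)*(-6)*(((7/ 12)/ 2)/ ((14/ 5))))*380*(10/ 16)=3150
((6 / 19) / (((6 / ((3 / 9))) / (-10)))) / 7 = -10 / 399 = -0.03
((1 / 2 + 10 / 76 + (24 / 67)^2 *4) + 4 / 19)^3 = 1544804416000000 / 620454043297171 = 2.49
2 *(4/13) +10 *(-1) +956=12306/13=946.62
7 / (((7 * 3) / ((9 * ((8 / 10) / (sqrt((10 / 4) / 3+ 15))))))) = 12 * sqrt(570) / 475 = 0.60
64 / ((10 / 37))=1184 / 5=236.80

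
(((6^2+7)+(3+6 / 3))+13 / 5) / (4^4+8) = 23 / 120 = 0.19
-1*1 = -1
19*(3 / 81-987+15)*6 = -997234 / 9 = -110803.78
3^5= 243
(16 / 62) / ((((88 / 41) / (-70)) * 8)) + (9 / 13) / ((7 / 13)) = 2231 / 9548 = 0.23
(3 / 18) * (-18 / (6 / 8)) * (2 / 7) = -8 / 7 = -1.14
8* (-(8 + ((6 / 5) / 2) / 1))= -344 / 5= -68.80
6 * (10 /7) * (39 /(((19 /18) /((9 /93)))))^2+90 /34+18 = 5376325617 /41283599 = 130.23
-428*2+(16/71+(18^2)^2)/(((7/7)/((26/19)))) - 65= 192543683/1349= 142730.68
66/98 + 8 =425/49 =8.67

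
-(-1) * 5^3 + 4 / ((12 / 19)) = 394 / 3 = 131.33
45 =45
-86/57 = -1.51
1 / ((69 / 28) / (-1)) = -28 / 69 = -0.41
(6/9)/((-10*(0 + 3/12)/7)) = -1.87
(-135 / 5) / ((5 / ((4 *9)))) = -972 / 5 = -194.40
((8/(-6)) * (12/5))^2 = 256/25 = 10.24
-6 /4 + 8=13 /2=6.50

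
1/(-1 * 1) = -1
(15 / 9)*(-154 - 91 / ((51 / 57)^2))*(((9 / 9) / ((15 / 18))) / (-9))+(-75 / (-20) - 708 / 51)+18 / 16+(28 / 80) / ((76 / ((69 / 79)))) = 15766064153 / 312328080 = 50.48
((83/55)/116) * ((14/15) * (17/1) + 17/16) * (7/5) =2360603/7656000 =0.31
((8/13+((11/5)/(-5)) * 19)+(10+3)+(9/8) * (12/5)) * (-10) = -5171/65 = -79.55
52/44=13/11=1.18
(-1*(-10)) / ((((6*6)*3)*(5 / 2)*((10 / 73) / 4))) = 146 / 135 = 1.08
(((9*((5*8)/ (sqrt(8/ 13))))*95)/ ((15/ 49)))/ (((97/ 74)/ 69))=142610580*sqrt(26)/ 97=7496640.52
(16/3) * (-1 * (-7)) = 112/3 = 37.33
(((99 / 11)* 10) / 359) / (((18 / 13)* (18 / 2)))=65 / 3231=0.02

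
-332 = -332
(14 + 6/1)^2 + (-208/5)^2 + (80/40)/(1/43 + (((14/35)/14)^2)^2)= 2216.56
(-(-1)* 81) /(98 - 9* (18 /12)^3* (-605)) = 648 /147799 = 0.00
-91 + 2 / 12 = -545 / 6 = -90.83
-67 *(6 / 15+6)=-2144 / 5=-428.80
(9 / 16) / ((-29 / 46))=-207 / 232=-0.89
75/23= 3.26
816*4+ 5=3269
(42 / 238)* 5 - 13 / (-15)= 446 / 255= 1.75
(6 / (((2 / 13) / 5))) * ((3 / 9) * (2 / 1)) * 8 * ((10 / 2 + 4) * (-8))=-74880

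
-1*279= -279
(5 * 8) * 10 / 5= 80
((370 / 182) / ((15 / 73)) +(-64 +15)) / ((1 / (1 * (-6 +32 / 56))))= 405688 / 1911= 212.29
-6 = -6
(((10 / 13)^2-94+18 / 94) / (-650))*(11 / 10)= 8144631 / 51629500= 0.16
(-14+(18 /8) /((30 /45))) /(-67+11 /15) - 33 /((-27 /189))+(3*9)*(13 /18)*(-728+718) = 287547 /7952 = 36.16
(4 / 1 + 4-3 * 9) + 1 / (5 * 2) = -189 / 10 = -18.90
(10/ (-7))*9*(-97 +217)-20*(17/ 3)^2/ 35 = -98356/ 63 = -1561.21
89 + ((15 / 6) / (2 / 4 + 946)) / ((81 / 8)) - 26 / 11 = 146126789 / 1686663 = 86.64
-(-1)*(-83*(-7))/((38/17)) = 9877/38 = 259.92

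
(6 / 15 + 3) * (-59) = -1003 / 5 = -200.60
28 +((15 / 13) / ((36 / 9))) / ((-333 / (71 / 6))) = 969341 / 34632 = 27.99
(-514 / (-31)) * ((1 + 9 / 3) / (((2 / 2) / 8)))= 16448 / 31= 530.58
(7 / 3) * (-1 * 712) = -1661.33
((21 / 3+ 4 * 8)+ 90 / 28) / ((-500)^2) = 591 / 3500000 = 0.00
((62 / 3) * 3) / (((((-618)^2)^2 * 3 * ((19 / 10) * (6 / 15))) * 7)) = 775 / 29100255384312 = 0.00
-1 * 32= -32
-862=-862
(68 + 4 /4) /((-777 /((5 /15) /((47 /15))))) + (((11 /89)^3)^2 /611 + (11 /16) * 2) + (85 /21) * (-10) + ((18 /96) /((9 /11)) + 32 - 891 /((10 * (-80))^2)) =-1039325005386068018963497 /151001841241511594880000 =-6.88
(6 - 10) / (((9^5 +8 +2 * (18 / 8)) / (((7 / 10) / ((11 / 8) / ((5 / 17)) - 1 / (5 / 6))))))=-224 / 16419097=-0.00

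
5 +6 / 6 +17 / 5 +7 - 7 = 47 / 5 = 9.40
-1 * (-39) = 39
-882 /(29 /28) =-24696 /29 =-851.59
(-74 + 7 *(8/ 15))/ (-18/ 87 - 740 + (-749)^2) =-1798/ 14336085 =-0.00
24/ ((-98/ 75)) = -900/ 49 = -18.37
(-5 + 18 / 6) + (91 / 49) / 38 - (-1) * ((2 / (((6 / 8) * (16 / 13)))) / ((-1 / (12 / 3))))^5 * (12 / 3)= -12641910181 / 64638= -195580.16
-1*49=-49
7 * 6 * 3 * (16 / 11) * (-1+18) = 3115.64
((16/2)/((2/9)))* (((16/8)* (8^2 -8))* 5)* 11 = 221760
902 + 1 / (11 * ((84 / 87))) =277845 / 308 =902.09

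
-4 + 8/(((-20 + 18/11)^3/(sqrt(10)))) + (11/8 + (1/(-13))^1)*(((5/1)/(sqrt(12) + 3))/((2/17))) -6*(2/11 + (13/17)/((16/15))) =-2511151/38896 -1331*sqrt(10)/1030301 + 3825*sqrt(3)/104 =-0.86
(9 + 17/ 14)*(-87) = -12441/ 14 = -888.64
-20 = -20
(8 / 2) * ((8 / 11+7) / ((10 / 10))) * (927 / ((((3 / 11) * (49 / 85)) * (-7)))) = -8930100 / 343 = -26035.28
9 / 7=1.29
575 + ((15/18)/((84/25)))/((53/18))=575.08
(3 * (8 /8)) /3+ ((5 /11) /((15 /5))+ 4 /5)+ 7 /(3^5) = 26467 /13365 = 1.98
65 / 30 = 13 / 6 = 2.17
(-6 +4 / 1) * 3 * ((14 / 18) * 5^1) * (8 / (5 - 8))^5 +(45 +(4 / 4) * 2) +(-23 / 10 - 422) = 20187083 / 7290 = 2769.15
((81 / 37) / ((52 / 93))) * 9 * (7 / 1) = 474579 / 1924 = 246.66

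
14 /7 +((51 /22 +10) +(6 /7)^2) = 16227 /1078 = 15.05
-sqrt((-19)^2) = -19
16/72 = 2/9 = 0.22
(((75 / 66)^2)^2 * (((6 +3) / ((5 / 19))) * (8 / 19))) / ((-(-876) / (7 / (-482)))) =-1640625 / 4121265808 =-0.00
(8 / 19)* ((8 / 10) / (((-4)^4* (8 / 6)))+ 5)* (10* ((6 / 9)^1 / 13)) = 337 / 312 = 1.08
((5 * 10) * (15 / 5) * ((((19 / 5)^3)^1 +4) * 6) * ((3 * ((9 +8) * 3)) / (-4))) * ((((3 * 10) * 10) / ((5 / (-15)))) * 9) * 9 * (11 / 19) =1625185550340 / 19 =85536081596.84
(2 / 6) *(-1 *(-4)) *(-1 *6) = -8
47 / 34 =1.38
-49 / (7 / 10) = -70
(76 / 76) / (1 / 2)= 2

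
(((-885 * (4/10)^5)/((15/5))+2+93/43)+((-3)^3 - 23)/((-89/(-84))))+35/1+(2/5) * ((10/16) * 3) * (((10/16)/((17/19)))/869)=-12492726704361/1130725420000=-11.05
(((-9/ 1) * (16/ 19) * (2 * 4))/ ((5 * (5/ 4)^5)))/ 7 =-1179648/ 2078125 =-0.57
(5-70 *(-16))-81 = 1044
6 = 6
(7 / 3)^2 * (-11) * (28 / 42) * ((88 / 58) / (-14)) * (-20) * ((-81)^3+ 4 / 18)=324093843920 / 7047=45990328.36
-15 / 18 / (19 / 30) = -25 / 19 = -1.32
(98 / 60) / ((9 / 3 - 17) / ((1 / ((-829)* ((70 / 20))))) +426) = 49 / 1231410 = 0.00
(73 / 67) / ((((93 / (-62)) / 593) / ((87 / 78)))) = -1255381 / 2613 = -480.44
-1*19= -19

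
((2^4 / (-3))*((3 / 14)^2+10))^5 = -30305994308178789376 / 68641485507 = -441511340.91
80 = 80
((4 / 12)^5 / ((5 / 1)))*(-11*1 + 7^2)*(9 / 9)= 38 / 1215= 0.03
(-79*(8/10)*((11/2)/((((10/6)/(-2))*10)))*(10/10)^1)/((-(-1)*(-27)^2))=1738/30375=0.06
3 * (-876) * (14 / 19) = -36792 / 19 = -1936.42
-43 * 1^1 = -43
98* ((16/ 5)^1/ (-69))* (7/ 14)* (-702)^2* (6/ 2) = -386358336/ 115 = -3359637.70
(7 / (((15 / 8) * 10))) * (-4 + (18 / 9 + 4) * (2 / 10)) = -392 / 375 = -1.05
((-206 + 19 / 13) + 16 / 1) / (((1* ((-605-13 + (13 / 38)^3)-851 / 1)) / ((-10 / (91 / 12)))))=-5379650880 / 31785148031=-0.17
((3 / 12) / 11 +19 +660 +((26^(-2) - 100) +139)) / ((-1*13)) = -1334807 / 24167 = -55.23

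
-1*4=-4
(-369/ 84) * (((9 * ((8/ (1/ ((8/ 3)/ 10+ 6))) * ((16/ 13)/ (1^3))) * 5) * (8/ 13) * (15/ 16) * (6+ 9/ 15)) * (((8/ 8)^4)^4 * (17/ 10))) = -467012304/ 5915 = -78953.90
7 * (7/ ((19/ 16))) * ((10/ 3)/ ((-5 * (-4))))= 6.88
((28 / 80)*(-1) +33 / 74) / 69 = 71 / 51060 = 0.00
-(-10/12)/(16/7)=35/96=0.36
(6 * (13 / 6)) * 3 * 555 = 21645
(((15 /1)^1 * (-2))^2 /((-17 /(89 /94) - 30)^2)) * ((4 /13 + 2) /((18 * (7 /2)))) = 2970375 /207204998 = 0.01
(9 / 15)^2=9 / 25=0.36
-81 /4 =-20.25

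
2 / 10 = 1 / 5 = 0.20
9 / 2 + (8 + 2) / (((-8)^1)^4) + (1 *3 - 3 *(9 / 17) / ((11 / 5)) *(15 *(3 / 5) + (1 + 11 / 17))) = -1197545 / 6510592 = -0.18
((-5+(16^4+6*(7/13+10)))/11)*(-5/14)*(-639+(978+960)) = -5538448875/2002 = -2766457.98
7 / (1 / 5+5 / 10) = 10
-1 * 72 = -72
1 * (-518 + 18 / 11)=-5680 / 11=-516.36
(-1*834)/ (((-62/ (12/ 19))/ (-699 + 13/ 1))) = -5828.09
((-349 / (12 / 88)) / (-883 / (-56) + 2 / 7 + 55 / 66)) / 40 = -53746 / 14185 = -3.79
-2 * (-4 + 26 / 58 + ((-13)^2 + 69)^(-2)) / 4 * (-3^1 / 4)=-17502909 / 13141408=-1.33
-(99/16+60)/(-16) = 1059/256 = 4.14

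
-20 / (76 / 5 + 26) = -50 / 103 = -0.49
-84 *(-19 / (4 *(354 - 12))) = 7 / 6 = 1.17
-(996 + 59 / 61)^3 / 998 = -224922101843375 / 226527038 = -992915.03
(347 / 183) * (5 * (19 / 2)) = 32965 / 366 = 90.07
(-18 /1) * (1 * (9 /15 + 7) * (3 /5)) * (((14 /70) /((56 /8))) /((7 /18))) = -36936 /6125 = -6.03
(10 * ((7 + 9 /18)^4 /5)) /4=50625 /32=1582.03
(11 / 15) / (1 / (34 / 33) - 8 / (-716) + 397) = 66946 / 36331755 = 0.00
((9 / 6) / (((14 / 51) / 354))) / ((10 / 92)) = 622863 / 35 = 17796.09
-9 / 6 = -3 / 2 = -1.50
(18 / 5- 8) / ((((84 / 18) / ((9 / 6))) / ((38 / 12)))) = -627 / 140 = -4.48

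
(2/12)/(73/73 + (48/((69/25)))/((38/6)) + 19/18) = 1311/37769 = 0.03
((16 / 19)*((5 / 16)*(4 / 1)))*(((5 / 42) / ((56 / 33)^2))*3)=27225 / 208544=0.13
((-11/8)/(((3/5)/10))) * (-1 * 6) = 275/2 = 137.50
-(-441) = 441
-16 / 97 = -0.16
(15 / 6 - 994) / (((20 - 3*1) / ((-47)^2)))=-4380447 / 34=-128836.68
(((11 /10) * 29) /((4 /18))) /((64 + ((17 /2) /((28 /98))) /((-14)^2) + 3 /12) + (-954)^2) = 80388 /509701025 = 0.00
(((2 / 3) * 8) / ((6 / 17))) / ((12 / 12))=136 / 9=15.11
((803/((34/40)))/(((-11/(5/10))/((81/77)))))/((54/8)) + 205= 259585/1309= 198.31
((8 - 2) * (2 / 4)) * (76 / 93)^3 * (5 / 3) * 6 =4389760 / 268119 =16.37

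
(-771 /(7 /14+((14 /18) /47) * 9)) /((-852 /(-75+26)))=-591871 /8662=-68.33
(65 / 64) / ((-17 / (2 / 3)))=-65 / 1632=-0.04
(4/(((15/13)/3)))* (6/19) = 3.28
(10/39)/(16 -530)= -5/10023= -0.00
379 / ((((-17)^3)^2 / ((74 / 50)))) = 14023 / 603439225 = 0.00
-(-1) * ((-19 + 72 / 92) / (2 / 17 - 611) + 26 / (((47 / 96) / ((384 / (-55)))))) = -45783101153 / 123488035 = -370.75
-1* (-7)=7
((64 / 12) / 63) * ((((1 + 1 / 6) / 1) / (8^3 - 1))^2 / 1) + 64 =580136260 / 9064629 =64.00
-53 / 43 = -1.23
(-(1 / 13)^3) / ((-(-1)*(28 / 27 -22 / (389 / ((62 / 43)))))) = -451629 / 948067016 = -0.00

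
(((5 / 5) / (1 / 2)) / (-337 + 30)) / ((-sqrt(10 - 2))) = sqrt(2) / 614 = 0.00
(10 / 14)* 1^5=5 / 7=0.71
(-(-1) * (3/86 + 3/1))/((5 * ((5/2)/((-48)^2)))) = 601344/1075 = 559.39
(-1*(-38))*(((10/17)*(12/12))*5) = 1900/17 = 111.76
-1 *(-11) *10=110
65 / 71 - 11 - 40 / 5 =-1284 / 71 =-18.08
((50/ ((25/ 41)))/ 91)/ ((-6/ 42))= -82/ 13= -6.31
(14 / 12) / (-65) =-7 / 390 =-0.02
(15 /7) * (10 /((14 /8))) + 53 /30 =20597 /1470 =14.01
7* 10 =70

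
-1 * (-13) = 13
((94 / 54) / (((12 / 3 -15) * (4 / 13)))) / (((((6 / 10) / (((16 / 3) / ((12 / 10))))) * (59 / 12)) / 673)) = -82240600 / 157707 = -521.48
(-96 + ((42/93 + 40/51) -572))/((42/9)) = -142.88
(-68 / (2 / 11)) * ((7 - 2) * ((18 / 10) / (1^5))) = -3366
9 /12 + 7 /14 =5 /4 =1.25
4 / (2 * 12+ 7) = 4 / 31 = 0.13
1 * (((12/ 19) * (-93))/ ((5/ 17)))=-18972/ 95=-199.71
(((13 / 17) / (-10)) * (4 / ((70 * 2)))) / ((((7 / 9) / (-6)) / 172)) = 60372 / 20825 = 2.90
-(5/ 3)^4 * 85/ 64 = -53125/ 5184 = -10.25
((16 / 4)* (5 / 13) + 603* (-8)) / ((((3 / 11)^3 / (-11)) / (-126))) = -12850230008 / 39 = -329493077.13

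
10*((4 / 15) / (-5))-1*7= -113 / 15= -7.53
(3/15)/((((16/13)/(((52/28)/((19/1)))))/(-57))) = -507/560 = -0.91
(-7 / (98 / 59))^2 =3481 / 196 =17.76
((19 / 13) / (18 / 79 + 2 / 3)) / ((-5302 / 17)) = -76551 / 14612312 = -0.01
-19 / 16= -1.19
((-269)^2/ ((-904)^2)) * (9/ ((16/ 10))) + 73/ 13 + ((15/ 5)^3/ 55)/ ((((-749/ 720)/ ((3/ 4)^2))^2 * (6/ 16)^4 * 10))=3587037029182483/ 524477088239104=6.84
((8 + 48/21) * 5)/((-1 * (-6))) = 60/7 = 8.57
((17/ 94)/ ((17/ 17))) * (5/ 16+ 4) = 0.78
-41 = -41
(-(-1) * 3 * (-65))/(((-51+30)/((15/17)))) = 975/119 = 8.19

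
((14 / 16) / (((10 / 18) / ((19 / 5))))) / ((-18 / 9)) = -1197 / 400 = -2.99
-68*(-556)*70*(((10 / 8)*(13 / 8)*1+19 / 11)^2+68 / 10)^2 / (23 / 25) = 13900657324651980505 / 11034394624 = 1259757131.98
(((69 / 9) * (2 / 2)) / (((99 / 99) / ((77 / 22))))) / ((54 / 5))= 805 / 324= 2.48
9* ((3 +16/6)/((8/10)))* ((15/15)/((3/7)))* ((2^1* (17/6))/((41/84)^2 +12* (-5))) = -14.10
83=83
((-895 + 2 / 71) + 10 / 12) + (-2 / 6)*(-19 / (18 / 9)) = -63259 / 71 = -890.97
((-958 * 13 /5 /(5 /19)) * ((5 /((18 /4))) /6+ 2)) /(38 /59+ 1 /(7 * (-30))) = -11531731484 /356445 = -32352.06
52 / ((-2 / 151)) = -3926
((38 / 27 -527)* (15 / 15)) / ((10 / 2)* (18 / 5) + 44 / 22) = -14191 / 540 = -26.28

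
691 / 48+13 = 1315 / 48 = 27.40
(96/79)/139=96/10981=0.01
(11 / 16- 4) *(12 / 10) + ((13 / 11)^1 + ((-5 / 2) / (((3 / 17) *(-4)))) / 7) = -10567 / 4620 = -2.29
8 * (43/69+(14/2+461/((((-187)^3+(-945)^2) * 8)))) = 1033003705/16938534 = 60.99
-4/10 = -2/5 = -0.40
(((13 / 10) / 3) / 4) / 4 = 13 / 480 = 0.03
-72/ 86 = -36/ 43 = -0.84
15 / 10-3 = -3 / 2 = -1.50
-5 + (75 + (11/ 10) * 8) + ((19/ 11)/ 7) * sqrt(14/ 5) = 19 * sqrt(70)/ 385 + 394/ 5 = 79.21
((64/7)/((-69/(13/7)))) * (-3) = 832/1127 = 0.74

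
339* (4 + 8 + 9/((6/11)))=19323/2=9661.50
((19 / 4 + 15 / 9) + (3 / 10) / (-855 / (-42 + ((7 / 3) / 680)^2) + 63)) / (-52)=-207870488749 / 1683616539280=-0.12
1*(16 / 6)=2.67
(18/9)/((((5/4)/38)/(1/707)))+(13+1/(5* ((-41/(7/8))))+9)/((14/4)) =3693229/579740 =6.37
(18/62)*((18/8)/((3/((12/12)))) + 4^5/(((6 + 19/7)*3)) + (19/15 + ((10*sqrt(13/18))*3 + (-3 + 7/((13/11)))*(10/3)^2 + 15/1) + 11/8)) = 45*sqrt(26)/31 + 25704533/983320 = 33.54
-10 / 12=-5 / 6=-0.83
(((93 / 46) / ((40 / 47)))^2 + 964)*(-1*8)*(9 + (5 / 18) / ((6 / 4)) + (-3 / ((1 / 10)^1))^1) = 161463.55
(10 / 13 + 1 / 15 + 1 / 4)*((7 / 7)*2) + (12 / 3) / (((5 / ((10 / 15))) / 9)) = 2719 / 390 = 6.97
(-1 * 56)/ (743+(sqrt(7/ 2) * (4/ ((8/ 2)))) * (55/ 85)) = -24049424/ 319083475+10472 * sqrt(14)/ 319083475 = -0.08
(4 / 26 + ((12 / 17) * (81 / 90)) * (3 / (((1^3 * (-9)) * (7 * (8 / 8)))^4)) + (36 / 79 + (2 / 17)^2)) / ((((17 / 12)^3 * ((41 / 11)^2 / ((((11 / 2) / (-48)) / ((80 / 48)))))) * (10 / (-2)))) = 478937331228136 / 2207019608493097125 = 0.00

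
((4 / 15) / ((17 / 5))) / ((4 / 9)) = 3 / 17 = 0.18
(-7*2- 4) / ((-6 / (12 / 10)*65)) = 18 / 325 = 0.06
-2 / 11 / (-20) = 1 / 110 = 0.01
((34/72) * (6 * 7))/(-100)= -119/600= -0.20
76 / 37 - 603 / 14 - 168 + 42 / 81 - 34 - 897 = -15937031 / 13986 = -1139.50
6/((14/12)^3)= 3.78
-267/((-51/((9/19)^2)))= 7209/6137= 1.17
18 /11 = 1.64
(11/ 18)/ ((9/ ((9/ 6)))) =11/ 108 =0.10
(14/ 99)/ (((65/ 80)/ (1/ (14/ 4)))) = 64/ 1287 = 0.05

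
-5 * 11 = -55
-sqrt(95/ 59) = -sqrt(5605)/ 59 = -1.27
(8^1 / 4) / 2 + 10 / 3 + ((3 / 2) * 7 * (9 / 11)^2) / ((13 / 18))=66376 / 4719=14.07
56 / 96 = 7 / 12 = 0.58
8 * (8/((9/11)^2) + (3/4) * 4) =9688/81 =119.60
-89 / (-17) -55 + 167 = 1993 / 17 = 117.24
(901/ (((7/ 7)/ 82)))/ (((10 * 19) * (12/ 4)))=129.62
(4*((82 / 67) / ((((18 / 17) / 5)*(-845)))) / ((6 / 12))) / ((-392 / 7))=0.00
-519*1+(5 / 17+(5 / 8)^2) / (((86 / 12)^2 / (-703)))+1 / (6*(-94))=-37468513559 / 70912848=-528.37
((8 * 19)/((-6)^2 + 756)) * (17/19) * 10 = 1.72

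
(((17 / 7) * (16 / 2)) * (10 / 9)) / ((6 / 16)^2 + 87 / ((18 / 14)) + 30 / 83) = 0.32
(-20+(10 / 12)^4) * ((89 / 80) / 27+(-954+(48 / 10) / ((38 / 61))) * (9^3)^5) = 40451636659887397259646607 / 10637568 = 3802714742682481302.08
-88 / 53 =-1.66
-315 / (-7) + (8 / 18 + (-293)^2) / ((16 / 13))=10050865 / 144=69797.67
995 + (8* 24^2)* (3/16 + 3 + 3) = 29507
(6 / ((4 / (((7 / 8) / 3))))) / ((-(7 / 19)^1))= -19 / 16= -1.19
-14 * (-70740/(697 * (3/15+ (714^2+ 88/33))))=14855400/5329947151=0.00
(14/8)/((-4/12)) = -5.25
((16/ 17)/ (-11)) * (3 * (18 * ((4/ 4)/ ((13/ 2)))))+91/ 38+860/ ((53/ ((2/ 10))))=24133537/ 4896034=4.93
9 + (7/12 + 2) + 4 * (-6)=-149/12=-12.42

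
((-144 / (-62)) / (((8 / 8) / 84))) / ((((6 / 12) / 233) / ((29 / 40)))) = 10216584 / 155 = 65913.45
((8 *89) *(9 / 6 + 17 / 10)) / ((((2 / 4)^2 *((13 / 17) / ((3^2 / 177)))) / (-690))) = -320707584 / 767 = -418132.44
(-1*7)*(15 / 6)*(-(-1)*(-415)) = 14525 / 2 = 7262.50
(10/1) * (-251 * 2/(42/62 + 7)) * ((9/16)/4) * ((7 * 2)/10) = -70029/544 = -128.73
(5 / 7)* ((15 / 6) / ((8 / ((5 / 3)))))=125 / 336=0.37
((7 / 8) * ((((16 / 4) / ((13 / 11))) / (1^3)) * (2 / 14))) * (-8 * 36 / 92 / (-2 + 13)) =-36 / 299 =-0.12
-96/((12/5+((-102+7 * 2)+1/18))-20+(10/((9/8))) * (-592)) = 2880/161033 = 0.02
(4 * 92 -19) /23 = 349 /23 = 15.17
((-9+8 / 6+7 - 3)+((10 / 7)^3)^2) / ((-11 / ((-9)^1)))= 5117583 / 1294139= 3.95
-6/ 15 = -2/ 5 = -0.40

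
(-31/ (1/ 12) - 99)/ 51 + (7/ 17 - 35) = -745/ 17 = -43.82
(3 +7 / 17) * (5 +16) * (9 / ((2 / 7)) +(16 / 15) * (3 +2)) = 2639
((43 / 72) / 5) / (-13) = -43 / 4680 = -0.01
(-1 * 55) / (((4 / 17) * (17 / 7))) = -385 / 4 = -96.25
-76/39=-1.95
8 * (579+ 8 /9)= 41752 /9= 4639.11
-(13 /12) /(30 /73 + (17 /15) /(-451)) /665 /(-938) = 0.00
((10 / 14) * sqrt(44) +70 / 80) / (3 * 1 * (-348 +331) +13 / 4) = -40 * sqrt(11) / 1337 - 7 / 382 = -0.12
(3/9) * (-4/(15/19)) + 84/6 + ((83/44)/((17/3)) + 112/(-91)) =4994201/437580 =11.41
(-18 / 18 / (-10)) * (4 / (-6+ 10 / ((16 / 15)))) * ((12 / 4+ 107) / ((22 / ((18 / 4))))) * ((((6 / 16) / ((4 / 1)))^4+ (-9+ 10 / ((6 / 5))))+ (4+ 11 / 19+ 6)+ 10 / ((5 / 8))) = 1548751369 / 22413312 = 69.10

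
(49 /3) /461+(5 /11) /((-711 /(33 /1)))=522 /36419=0.01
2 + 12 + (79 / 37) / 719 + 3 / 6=771645 / 53206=14.50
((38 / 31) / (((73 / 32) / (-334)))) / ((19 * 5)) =-21376 / 11315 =-1.89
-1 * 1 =-1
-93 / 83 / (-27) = 31 / 747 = 0.04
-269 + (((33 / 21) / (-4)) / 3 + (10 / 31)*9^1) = -693257 / 2604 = -266.23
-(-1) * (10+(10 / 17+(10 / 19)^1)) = 3590 / 323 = 11.11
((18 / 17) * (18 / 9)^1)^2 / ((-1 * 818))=-648 / 118201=-0.01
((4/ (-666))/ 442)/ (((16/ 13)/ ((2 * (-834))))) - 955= -7208201/ 7548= -954.98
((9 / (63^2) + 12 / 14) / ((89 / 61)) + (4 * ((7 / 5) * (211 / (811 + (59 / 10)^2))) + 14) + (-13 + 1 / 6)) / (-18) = -2990313217 / 17072844012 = -0.18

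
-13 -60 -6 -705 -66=-850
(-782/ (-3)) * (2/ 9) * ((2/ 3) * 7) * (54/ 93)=43792/ 279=156.96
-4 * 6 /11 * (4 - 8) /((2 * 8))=6 /11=0.55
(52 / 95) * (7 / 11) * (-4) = -1456 / 1045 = -1.39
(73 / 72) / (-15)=-73 / 1080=-0.07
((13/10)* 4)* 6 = 156/5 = 31.20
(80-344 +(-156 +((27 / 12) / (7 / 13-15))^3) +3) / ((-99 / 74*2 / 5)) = 10935634156855 / 14033547264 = 779.25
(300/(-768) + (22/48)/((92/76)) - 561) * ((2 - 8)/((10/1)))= 2477429/7360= 336.61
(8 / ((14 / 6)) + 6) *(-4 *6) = -226.29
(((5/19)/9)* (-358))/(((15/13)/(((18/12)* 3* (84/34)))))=-32578/323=-100.86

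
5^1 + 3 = 8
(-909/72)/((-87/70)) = 3535/348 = 10.16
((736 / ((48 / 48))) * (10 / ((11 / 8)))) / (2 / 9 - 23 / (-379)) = 40167936 / 2123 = 18920.37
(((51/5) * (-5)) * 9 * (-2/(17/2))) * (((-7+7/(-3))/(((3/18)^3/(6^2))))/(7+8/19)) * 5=-248209920/47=-5281062.13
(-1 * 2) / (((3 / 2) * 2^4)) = -1 / 12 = -0.08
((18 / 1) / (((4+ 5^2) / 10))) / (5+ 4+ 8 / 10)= 900 / 1421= 0.63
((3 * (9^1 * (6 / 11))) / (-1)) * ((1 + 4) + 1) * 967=-939924 / 11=-85447.64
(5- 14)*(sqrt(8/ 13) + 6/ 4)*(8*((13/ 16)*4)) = -351- 36*sqrt(26) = -534.56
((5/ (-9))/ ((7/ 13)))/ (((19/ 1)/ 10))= -650/ 1197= -0.54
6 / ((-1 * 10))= -3 / 5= -0.60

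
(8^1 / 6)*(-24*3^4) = -2592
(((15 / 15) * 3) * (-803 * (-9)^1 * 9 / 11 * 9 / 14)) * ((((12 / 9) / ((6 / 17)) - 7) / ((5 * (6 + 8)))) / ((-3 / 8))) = 342954 / 245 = 1399.81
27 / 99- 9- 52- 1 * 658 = -7906 / 11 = -718.73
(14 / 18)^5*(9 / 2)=16807 / 13122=1.28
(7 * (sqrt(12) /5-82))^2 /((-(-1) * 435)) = 8237488 /10875-16072 * sqrt(3) /2175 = 744.67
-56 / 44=-14 / 11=-1.27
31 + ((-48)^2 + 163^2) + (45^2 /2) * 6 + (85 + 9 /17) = 596097 /17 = 35064.53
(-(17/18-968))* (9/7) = 17407/14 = 1243.36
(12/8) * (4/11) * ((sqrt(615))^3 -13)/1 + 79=791/11 + 3690 * sqrt(615)/11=8390.91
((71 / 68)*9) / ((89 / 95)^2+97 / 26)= 24990225 / 12255538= 2.04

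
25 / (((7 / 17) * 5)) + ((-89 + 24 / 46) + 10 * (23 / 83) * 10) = -649770 / 13363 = -48.62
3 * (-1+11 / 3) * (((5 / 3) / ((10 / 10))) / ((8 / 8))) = 40 / 3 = 13.33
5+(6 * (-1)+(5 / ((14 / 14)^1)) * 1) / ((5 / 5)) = 4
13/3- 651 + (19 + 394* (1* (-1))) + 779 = -728/3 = -242.67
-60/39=-20/13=-1.54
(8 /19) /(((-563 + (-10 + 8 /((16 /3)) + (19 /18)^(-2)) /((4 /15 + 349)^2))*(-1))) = 8343924784 /11156871661831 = 0.00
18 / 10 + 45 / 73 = 882 / 365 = 2.42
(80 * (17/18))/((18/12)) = 1360/27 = 50.37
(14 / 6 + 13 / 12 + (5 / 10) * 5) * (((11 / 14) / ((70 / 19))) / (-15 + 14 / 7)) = -14839 / 152880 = -0.10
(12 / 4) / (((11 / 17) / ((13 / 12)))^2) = 8.41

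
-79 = -79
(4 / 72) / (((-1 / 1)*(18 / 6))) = -1 / 54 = -0.02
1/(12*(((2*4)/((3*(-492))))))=-123/8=-15.38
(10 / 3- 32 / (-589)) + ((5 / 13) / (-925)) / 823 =11848177823 / 3497449605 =3.39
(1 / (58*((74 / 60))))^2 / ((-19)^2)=225 / 415629769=0.00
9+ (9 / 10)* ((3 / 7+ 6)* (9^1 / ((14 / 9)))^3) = 43392465 / 38416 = 1129.54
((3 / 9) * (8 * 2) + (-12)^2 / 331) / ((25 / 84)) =160384 / 8275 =19.38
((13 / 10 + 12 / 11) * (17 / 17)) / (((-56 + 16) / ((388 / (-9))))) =25511 / 9900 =2.58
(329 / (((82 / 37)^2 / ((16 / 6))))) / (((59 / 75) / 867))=19524883350 / 99179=196865.10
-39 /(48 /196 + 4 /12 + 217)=-5733 /31984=-0.18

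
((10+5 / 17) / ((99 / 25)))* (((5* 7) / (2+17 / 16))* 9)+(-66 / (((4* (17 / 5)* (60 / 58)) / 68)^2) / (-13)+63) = 6548855 / 14586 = 448.98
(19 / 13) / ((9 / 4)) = 76 / 117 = 0.65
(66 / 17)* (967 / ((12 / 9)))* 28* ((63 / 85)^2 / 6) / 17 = 886583313 / 2088025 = 424.60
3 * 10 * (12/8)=45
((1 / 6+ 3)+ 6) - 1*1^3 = 49 / 6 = 8.17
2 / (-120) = -1 / 60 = -0.02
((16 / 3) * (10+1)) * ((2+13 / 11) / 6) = 31.11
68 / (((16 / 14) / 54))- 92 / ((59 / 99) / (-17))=344403 / 59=5837.34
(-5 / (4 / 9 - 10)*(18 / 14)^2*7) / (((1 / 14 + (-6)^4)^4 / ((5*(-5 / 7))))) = -285768 / 37289480474809415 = -0.00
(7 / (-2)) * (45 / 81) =-35 / 18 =-1.94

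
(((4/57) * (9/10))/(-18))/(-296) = 1/84360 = 0.00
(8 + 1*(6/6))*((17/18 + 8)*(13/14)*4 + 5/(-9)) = 294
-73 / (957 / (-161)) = 11753 / 957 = 12.28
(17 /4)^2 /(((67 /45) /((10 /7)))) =65025 /3752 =17.33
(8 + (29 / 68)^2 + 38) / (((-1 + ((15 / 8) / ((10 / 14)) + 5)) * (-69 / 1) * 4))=-213545 / 8454984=-0.03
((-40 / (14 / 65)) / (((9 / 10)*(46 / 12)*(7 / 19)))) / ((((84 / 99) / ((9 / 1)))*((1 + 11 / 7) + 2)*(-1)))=3056625 / 9016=339.02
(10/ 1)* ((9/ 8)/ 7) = 45/ 28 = 1.61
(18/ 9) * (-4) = -8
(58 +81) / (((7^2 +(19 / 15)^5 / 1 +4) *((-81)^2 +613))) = 105553125 / 306494615476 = 0.00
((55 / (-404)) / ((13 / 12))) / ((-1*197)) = 165 / 258661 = 0.00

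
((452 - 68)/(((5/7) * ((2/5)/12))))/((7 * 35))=2304/35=65.83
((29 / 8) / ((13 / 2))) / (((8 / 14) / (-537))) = -109011 / 208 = -524.09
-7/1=-7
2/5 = 0.40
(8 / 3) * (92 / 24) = 92 / 9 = 10.22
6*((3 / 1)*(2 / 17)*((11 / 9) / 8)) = 11 / 34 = 0.32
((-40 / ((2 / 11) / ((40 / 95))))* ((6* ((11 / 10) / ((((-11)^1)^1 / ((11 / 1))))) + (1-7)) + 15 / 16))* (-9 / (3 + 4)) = -184734 / 133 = -1388.98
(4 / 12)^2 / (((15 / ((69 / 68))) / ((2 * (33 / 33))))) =0.02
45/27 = 5/3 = 1.67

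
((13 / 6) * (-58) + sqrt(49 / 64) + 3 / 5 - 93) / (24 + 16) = -26063 / 4800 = -5.43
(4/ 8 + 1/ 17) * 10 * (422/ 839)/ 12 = 20045/ 85578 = 0.23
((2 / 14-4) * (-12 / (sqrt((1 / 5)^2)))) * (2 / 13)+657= 63027 / 91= 692.60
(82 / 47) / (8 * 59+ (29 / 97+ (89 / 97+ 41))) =0.00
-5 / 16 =-0.31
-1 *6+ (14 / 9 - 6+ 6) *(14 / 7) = -26 / 9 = -2.89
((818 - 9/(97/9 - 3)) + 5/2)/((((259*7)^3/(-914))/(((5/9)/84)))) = -4368463/5256080370954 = -0.00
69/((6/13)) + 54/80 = 150.18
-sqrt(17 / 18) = -sqrt(34) / 6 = -0.97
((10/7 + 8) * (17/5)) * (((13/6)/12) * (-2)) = -2431/210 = -11.58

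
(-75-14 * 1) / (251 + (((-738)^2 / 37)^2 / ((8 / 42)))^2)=-166800329 / 2425322531325284440786907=-0.00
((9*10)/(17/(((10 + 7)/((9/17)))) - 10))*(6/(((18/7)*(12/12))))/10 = -51/23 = -2.22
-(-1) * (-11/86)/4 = -11/344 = -0.03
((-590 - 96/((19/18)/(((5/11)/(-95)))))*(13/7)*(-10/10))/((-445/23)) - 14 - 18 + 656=7018663522/12369665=567.41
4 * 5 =20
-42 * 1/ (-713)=42/ 713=0.06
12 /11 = 1.09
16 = 16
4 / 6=2 / 3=0.67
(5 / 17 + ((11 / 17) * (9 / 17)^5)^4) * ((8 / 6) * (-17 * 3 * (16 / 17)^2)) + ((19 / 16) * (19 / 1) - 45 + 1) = -3615071363152139897365982294166855 / 92330038597574438063033119856912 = -39.15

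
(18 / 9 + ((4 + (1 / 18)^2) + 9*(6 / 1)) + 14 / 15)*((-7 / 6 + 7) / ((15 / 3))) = 691019 / 9720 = 71.09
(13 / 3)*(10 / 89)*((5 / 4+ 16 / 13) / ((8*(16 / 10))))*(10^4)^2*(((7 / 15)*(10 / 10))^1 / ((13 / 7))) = 8230468750 / 3471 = 2371209.67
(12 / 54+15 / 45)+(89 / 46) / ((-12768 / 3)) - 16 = -27213665 / 1761984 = -15.44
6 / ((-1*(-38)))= 3 / 19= 0.16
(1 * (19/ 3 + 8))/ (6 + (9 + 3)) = 43/ 54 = 0.80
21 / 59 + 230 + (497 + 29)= 756.36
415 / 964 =0.43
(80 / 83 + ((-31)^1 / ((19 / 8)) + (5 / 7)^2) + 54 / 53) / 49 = -43246941 / 200677981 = -0.22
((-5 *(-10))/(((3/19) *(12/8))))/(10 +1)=1900/99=19.19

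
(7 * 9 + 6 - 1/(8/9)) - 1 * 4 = 511/8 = 63.88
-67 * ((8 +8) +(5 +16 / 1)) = -2479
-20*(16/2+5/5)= -180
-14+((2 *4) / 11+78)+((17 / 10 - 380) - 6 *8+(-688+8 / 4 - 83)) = -124363 / 110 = -1130.57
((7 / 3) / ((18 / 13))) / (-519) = -91 / 28026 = -0.00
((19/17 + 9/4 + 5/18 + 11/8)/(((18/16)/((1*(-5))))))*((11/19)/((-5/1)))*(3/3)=67595/26163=2.58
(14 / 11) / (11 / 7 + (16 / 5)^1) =490 / 1837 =0.27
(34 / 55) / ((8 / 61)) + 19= 5217 / 220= 23.71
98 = 98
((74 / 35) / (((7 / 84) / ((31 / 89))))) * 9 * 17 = 4211784 / 3115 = 1352.10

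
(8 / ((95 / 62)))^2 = 246016 / 9025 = 27.26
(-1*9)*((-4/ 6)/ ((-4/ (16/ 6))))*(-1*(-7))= -28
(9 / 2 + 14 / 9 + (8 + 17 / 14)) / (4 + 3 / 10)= 3.55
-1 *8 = -8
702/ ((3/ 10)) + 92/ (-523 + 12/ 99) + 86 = 41857594/ 17255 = 2425.82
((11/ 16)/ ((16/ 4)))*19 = 209/ 64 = 3.27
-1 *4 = -4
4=4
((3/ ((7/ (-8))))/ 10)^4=0.01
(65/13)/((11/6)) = 30/11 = 2.73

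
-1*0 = 0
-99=-99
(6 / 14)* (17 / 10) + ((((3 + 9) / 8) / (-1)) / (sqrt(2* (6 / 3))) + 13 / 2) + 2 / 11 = 10257 / 1540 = 6.66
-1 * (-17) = 17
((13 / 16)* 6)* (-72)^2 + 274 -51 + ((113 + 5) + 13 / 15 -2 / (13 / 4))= 4994584 / 195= 25613.25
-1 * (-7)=7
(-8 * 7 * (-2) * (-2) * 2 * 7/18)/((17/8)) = -12544/153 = -81.99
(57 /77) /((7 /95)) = 5415 /539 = 10.05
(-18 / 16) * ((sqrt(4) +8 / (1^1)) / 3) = -15 / 4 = -3.75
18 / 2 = 9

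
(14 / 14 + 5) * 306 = 1836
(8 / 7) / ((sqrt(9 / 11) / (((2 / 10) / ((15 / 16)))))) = 128 * sqrt(11) / 1575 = 0.27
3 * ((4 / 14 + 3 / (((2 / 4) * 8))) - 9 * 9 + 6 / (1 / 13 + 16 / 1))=-1397301 / 5852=-238.77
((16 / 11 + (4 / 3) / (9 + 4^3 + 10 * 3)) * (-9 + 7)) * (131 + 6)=-1366712 / 3399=-402.09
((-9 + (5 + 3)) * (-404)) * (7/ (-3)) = -2828/ 3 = -942.67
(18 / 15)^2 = 36 / 25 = 1.44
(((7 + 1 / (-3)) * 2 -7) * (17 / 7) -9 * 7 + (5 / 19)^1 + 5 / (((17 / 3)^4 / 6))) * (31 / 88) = -48891951475 / 2932589352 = -16.67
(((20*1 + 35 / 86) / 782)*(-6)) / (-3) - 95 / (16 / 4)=-23.70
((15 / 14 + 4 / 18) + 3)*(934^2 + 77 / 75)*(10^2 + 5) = 35395886357 / 90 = 393287626.19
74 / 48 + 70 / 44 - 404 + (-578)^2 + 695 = 88275827 / 264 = 334378.13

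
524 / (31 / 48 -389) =-25152 / 18641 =-1.35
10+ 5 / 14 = 145 / 14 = 10.36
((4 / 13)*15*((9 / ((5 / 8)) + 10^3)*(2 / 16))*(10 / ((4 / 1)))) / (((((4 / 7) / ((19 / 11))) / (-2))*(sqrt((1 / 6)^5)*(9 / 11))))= -5059320*sqrt(6) / 13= -953288.65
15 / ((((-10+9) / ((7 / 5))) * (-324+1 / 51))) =1071 / 16523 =0.06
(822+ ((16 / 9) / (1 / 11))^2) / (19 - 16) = 97558 / 243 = 401.47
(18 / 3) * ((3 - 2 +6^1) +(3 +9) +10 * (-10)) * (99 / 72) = -2673 / 4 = -668.25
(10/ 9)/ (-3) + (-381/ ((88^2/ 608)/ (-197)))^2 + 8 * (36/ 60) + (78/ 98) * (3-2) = 13453011686292523/ 387400860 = 34726334.08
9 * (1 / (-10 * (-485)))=9 / 4850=0.00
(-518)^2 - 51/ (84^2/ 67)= 631096909/ 2352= 268323.52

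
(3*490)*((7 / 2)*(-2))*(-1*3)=30870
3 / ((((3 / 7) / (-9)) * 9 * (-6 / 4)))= 14 / 3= 4.67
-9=-9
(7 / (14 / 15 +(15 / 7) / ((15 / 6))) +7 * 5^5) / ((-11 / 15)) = -61698525 / 2068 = -29834.88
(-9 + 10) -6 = -5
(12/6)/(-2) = -1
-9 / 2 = -4.50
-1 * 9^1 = -9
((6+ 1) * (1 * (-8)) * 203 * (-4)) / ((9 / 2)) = 90944 / 9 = 10104.89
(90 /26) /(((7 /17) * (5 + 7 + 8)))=153 /364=0.42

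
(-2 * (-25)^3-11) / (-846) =-3471 / 94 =-36.93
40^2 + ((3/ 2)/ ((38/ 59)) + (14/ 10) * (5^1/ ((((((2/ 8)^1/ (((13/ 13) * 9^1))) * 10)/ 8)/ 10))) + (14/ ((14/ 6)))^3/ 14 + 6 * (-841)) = -751313/ 532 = -1412.24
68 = 68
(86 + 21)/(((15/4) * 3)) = 428/45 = 9.51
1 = 1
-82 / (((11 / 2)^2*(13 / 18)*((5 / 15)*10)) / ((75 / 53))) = -132840 / 83369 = -1.59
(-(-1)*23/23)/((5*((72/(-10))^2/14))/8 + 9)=35/396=0.09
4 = 4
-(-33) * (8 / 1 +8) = 528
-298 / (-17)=298 / 17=17.53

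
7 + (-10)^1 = -3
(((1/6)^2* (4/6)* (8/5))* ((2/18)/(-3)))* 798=-1064/1215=-0.88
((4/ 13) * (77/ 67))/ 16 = 77/ 3484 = 0.02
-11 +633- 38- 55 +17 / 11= 5836 / 11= 530.55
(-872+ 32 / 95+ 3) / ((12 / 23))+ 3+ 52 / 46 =-1660.81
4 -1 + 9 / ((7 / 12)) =129 / 7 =18.43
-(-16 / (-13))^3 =-4096 / 2197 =-1.86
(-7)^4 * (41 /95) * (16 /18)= 921.09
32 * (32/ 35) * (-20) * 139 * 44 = -3578733.71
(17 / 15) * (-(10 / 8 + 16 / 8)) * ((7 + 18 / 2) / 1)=-884 / 15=-58.93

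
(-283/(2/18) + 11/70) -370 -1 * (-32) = -201939/70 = -2884.84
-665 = -665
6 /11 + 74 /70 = 617 /385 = 1.60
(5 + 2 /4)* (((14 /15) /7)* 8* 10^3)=17600 /3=5866.67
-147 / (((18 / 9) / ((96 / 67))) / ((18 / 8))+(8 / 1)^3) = -2268 / 7909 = -0.29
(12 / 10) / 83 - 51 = -21159 / 415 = -50.99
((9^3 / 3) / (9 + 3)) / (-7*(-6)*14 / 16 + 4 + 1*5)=0.44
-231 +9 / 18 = -461 / 2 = -230.50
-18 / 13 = -1.38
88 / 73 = 1.21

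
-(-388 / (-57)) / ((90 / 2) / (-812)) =315056 / 2565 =122.83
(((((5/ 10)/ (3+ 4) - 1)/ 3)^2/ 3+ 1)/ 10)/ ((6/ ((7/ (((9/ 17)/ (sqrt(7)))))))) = 92837 * sqrt(7)/ 408240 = 0.60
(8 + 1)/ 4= 9/ 4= 2.25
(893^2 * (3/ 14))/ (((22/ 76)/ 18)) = 818182674/ 77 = 10625749.01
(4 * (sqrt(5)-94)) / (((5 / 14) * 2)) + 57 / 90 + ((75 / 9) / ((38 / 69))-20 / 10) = -146101 / 285 + 28 * sqrt(5) / 5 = -500.11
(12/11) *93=1116/11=101.45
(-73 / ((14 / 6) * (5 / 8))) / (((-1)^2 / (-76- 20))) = 168192 / 35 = 4805.49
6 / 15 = 0.40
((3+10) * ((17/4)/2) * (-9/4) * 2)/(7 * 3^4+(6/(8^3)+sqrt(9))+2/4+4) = -10608/49025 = -0.22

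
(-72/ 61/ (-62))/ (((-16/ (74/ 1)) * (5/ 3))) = -999/ 18910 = -0.05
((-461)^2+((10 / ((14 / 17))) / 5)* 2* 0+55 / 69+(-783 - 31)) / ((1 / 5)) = 73039190 / 69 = 1058538.99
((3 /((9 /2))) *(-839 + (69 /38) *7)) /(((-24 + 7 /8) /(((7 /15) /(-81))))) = -1758344 /12812175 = -0.14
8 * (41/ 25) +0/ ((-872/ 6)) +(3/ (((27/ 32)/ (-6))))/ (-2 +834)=12767/ 975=13.09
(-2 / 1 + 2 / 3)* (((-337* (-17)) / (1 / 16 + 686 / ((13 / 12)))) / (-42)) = 0.29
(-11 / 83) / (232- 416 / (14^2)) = -0.00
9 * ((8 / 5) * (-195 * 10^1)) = -28080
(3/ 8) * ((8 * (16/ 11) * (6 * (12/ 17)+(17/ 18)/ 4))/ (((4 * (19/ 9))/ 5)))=82095/ 7106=11.55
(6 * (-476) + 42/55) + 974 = -103468/55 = -1881.24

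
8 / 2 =4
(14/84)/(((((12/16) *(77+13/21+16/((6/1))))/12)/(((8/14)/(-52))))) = -0.00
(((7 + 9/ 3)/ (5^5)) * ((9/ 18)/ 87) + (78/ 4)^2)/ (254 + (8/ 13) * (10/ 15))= 1075156927/ 719345000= 1.49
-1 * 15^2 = -225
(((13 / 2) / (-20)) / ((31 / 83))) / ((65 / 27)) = -2241 / 6200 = -0.36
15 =15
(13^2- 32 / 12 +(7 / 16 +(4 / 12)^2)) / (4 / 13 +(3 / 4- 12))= -312403 / 20484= -15.25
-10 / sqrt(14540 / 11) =-sqrt(39985) / 727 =-0.28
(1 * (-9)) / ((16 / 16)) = -9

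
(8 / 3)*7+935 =2861 / 3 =953.67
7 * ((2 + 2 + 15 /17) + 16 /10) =3857 /85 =45.38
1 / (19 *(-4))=-1 / 76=-0.01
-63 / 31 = -2.03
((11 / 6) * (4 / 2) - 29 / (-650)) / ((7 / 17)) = 123029 / 13650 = 9.01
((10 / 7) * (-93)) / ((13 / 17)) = -173.74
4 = 4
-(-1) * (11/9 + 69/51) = 394/153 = 2.58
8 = 8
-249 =-249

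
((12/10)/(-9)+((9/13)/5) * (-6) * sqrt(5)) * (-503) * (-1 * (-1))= 1006/15+27162 * sqrt(5)/65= 1001.47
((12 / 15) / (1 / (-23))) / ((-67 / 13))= 1196 / 335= 3.57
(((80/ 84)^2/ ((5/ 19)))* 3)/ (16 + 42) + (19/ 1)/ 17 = 1.30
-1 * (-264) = 264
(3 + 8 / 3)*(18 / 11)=102 / 11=9.27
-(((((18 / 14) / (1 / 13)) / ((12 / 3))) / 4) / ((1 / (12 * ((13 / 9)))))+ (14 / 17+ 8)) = -12819 / 476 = -26.93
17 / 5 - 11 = -38 / 5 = -7.60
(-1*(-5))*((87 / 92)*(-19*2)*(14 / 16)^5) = -138909855 / 1507328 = -92.16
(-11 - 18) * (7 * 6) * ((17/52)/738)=-3451/6396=-0.54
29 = 29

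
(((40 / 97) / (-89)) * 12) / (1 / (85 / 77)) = -40800 / 664741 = -0.06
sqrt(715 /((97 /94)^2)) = 94 * sqrt(715) /97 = 25.91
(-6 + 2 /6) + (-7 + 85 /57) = -637 /57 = -11.18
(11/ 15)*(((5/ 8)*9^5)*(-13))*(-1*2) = 2814669/ 4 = 703667.25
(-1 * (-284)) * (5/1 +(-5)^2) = 8520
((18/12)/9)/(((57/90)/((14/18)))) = 35/171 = 0.20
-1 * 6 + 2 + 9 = 5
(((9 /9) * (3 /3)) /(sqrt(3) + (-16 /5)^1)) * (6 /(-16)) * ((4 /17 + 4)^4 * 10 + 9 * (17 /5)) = 829.78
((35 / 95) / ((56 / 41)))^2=1681 / 23104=0.07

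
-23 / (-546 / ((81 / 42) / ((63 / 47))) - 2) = 1081 / 17930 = 0.06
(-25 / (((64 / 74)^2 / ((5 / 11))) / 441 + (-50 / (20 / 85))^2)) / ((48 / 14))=-176087625 / 1090485596362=-0.00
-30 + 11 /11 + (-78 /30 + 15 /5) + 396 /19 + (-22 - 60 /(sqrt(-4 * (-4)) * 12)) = -11783 /380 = -31.01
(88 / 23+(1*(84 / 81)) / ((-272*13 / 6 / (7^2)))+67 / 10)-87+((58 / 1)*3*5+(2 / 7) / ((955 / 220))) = 242668872059 / 305818695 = 793.51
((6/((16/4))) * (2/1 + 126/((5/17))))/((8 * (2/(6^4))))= 261468/5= 52293.60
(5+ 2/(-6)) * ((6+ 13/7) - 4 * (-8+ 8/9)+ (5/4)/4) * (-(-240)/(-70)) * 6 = -73814/21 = -3514.95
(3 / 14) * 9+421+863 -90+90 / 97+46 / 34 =27661861 / 23086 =1198.21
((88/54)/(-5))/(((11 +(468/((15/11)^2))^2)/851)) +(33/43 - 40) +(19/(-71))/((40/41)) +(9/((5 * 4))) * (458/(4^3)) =-6891736566992477/189902506700160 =-36.29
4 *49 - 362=-166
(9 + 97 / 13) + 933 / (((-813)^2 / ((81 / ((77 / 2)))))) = 1210379120 / 73514441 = 16.46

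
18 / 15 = 6 / 5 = 1.20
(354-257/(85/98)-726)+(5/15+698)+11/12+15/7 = 78747/2380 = 33.09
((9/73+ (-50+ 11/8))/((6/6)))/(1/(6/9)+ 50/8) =-28325/4526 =-6.26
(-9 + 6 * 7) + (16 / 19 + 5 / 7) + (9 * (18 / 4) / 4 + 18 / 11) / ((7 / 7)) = 542103 / 11704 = 46.32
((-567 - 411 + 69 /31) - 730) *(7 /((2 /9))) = -3331377 /62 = -53731.89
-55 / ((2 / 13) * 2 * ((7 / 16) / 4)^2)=-732160 / 49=-14942.04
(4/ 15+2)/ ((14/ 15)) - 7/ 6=53/ 42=1.26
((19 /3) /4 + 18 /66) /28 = 0.07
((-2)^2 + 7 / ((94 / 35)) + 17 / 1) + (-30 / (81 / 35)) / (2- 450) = 959783 / 40608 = 23.64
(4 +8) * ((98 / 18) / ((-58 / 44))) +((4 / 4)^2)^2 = -48.56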